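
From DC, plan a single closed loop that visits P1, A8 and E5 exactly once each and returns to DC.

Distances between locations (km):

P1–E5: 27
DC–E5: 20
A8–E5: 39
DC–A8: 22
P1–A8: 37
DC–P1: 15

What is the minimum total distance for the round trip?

DC - P1 - A8 - E5 - DC: 15+37+39+20 = 111
DC - P1 - E5 - A8 - DC: 15+27+39+22 = 103
DC - A8 - P1 - E5 - DC: 22+37+27+20 = 106
The minimum is 103.
One optimal route: DC → P1 → E5 → A8 → DC (or its reverse).

103 km — the shortest possible round trip.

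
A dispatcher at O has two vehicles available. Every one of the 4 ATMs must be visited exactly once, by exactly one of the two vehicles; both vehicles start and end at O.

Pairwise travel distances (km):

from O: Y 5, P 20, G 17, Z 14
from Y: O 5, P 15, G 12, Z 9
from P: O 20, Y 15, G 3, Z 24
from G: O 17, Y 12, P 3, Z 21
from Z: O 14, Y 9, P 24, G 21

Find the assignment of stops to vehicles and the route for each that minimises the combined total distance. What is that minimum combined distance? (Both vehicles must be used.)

There are 2^3 − 1 = 7 ways to divide the 4 stops into two non-empty groups. For each, the best each vehicle can do is its own shortest tour through its group:
  {Y} + {P, G, Z}: 10 + 58 = 68
  {P} + {Y, G, Z}: 40 + 52 = 92
  {Y, P} + {G, Z}: 40 + 52 = 92
  {G} + {Y, P, Z}: 34 + 58 = 92
  {Y, G} + {P, Z}: 34 + 58 = 92
  {P, G} + {Y, Z}: 40 + 28 = 68
  … (7 splits in total)
Best: vehicle 1 O → Y → O = 10; vehicle 2 O → P → G → Z → O = 58; combined 68.

68 km — the smallest possible combined total.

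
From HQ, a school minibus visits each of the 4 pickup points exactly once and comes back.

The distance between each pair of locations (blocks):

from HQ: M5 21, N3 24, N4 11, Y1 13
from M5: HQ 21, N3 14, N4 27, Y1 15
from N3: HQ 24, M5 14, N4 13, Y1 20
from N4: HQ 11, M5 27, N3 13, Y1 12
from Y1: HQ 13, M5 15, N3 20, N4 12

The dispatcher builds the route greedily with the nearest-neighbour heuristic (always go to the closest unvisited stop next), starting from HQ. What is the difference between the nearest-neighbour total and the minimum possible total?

The nearest-neighbour route is 10 blocks longer than optimal.

From HQ: N4=11, Y1=13, M5=21, N3=24 → choose N4 (11).
From N4: Y1=12, N3=13, M5=27 → choose Y1 (12).
From Y1: M5=15, N3=20 → choose M5 (15).
From M5: N3=14 → choose N3 (14).
NN route HQ → N4 → Y1 → M5 → N3 → HQ costs 76.
Optimal: HQ → N4 → N3 → M5 → Y1 → HQ costs 66 (by enumerating all 12 distinct tours).
Excess = 76 − 66 = 10.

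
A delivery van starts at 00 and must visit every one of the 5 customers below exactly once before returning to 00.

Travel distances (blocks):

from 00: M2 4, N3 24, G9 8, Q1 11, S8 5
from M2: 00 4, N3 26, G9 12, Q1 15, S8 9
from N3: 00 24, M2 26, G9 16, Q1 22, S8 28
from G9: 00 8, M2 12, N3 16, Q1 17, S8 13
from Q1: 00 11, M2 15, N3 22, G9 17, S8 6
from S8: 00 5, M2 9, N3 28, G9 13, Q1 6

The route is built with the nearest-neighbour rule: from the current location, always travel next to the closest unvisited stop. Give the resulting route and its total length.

At 00 the remaining stops are M2 4, S8 5, G9 8, Q1 11, N3 24; go to M2.
At M2 the remaining stops are S8 9, G9 12, Q1 15, N3 26; go to S8.
At S8 the remaining stops are Q1 6, G9 13, N3 28; go to Q1.
At Q1 the remaining stops are G9 17, N3 22; go to G9.
At G9 the remaining stops are N3 16; go to N3.
Return N3→00: 24.
Total = 4 + 9 + 6 + 17 + 16 + 24 = 76.

Nearest-neighbour total = 76 blocks; route 00 → M2 → S8 → Q1 → G9 → N3 → 00.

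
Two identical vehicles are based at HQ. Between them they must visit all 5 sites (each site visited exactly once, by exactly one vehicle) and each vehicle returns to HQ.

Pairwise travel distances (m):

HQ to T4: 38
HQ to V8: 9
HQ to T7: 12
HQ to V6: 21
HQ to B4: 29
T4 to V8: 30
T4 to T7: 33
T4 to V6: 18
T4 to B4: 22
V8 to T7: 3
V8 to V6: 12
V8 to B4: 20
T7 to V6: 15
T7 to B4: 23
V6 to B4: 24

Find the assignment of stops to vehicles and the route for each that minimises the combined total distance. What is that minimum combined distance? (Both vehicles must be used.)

Check every non-empty split of the stops between the two vehicles; for each half take its own optimal tour:
  {T4} + {V8, T7, V6, B4}: 76 + 80 = 156
  {V8} + {T4, T7, V6, B4}: 18 + 96 = 114
  {T4, V8} + {T7, V6, B4}: 77 + 80 = 157
  {T7} + {T4, V8, V6, B4}: 24 + 90 = 114
  {T4, T7} + {V8, V6, B4}: 83 + 74 = 157
  {V8, T7} + {T4, V6, B4}: 24 + 90 = 114
  … (15 splits in total)
Best: vehicle 1 HQ → V8 → HQ = 18; vehicle 2 HQ → T7 → V6 → T4 → B4 → HQ = 96; combined 114.

Minimum combined distance: 114 m.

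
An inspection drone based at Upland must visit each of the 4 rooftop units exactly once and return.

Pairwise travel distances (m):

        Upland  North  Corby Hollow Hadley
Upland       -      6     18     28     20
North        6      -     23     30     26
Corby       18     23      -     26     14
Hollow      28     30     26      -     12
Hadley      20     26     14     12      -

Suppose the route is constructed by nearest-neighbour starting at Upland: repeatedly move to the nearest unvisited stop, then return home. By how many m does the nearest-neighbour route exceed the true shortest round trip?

The nearest-neighbour route is 3 m longer than optimal.

Upland: North=6, Corby=18, Hadley=20, Hollow=28 ⇒ North
North: Corby=23, Hadley=26, Hollow=30 ⇒ Corby
Corby: Hadley=14, Hollow=26 ⇒ Hadley
Hadley: Hollow=12 ⇒ Hollow
NN route Upland → North → Corby → Hadley → Hollow → Upland costs 83.
Optimal: Upland → North → Hollow → Hadley → Corby → Upland costs 80 (by enumerating all 12 distinct tours).
Excess = 83 − 80 = 3.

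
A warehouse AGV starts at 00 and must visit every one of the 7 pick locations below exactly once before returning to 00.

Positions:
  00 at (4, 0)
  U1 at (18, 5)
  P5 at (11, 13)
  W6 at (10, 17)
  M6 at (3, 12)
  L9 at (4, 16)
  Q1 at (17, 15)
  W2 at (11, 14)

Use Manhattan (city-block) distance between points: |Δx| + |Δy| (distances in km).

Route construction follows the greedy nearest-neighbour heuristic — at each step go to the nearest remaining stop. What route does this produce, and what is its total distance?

00 → [M6:13 / L9:16 / U1:19 / P5:20 / W2:21 / W6:23 / Q1:28] → M6 (13)
M6 → [L9:5 / P5:9 / W2:10 / W6:12 / Q1:17 / U1:22] → L9 (5)
L9 → [W6:7 / W2:9 / P5:10 / Q1:14 / U1:25] → W6 (7)
W6 → [W2:4 / P5:5 / Q1:9 / U1:20] → W2 (4)
W2 → [P5:1 / Q1:7 / U1:16] → P5 (1)
P5 → [Q1:8 / U1:15] → Q1 (8)
Q1 → [U1:11] → U1 (11)
Return U1→00: 19.
Total = 13 + 5 + 7 + 4 + 1 + 8 + 11 + 19 = 68.

Nearest-neighbour total = 68 km; route 00 → M6 → L9 → W6 → W2 → P5 → Q1 → U1 → 00.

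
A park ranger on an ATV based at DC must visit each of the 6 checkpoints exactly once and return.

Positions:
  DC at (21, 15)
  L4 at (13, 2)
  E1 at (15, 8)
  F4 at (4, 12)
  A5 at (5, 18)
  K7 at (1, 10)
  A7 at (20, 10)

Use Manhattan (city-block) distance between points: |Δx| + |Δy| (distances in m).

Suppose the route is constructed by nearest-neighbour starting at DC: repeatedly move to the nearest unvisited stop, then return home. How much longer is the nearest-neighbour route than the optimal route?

DC: A7=6, E1=13, A5=19, F4=20, L4=21, K7=25 ⇒ A7
A7: E1=7, L4=15, F4=18, K7=19, A5=23 ⇒ E1
E1: L4=8, F4=15, K7=16, A5=20 ⇒ L4
L4: F4=19, K7=20, A5=24 ⇒ F4
F4: K7=5, A5=7 ⇒ K7
K7: A5=12 ⇒ A5
NN route DC → A7 → E1 → L4 → F4 → K7 → A5 → DC costs 76.
Optimal: DC → A5 → F4 → K7 → L4 → E1 → A7 → DC costs 72 (by enumerating all 360 distinct tours).
Excess = 76 − 72 = 4.

4 m longer than the optimal tour.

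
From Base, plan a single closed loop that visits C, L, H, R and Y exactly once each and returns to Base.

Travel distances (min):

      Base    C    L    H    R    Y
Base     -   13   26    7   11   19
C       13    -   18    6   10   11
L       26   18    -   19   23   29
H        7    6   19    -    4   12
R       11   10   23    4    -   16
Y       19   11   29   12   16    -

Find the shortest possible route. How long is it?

82 min — the shortest possible round trip.

Base - C - L - H - R - Y - Base: 13+18+19+4+16+19 = 89
Base - C - L - H - Y - R - Base: 13+18+19+12+16+11 = 89
Base - C - L - R - H - Y - Base: 13+18+23+4+12+19 = 89
Base - C - L - R - Y - H - Base: 13+18+23+16+12+7 = 89
Base - C - L - Y - H - R - Base: 13+18+29+12+4+11 = 87
Base - C - L - Y - R - H - Base: 13+18+29+16+4+7 = 87
Base - C - H - L - R - Y - Base: 13+6+19+23+16+19 = 96
Base - C - H - L - Y - R - Base: 13+6+19+29+16+11 = 94
Base - C - H - R - L - Y - Base: 13+6+4+23+29+19 = 94
Base - C - H - R - Y - L - Base: 13+6+4+16+29+26 = 94
Base - C - H - Y - L - R - Base: 13+6+12+29+23+11 = 94
Base - C - H - Y - R - L - Base: 13+6+12+16+23+26 = 96
Base - C - R - L - H - Y - Base: 13+10+23+19+12+19 = 96
Base - C - R - L - Y - H - Base: 13+10+23+29+12+7 = 94
… (46 more)
Base - L - C - Y - H - R - Base: 26+18+11+12+4+11 = 82  ← best
The minimum is 82.
One optimal route: Base → L → C → Y → H → R → Base (or its reverse).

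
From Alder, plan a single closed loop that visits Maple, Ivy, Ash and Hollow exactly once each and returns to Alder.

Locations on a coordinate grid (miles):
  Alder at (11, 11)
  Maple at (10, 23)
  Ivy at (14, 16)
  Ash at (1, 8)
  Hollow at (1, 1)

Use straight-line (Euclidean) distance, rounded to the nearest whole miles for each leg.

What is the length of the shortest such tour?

Minimum total distance: 52 miles.

Alder → Maple → Ivy → Ash → Hollow → Alder: 12+8+15+7+14 = 56
Alder → Maple → Ivy → Hollow → Ash → Alder: 12+8+20+7+10 = 57
Alder → Maple → Ash → Ivy → Hollow → Alder: 12+17+15+20+14 = 78
Alder → Maple → Ash → Hollow → Ivy → Alder: 12+17+7+20+6 = 62
Alder → Maple → Hollow → Ivy → Ash → Alder: 12+24+20+15+10 = 81
Alder → Maple → Hollow → Ash → Ivy → Alder: 12+24+7+15+6 = 64
Alder → Ivy → Maple → Ash → Hollow → Alder: 6+8+17+7+14 = 52
Alder → Ivy → Maple → Hollow → Ash → Alder: 6+8+24+7+10 = 55
Alder → Ivy → Ash → Maple → Hollow → Alder: 6+15+17+24+14 = 76
Alder → Ivy → Hollow → Maple → Ash → Alder: 6+20+24+17+10 = 77
Alder → Ash → Maple → Ivy → Hollow → Alder: 10+17+8+20+14 = 69
Alder → Ash → Ivy → Maple → Hollow → Alder: 10+15+8+24+14 = 71
The minimum is 52.
One optimal route: Alder → Ivy → Maple → Ash → Hollow → Alder (or its reverse).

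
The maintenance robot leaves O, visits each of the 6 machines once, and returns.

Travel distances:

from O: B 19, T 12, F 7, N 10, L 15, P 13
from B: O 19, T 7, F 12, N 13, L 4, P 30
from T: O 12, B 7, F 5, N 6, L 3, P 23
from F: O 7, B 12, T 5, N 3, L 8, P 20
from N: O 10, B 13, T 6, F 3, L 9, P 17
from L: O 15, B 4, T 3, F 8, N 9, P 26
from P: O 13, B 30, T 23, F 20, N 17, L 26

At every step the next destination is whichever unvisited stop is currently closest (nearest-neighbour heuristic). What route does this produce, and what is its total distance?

At O the remaining stops are F 7, N 10, T 12, P 13, L 15, B 19; go to F.
At F the remaining stops are N 3, T 5, L 8, B 12, P 20; go to N.
At N the remaining stops are T 6, L 9, B 13, P 17; go to T.
At T the remaining stops are L 3, B 7, P 23; go to L.
At L the remaining stops are B 4, P 26; go to B.
At B the remaining stops are P 30; go to P.
Return P→O: 13.
Total = 7 + 3 + 6 + 3 + 4 + 30 + 13 = 66.

Nearest-neighbour total = 66; route O → F → N → T → L → B → P → O.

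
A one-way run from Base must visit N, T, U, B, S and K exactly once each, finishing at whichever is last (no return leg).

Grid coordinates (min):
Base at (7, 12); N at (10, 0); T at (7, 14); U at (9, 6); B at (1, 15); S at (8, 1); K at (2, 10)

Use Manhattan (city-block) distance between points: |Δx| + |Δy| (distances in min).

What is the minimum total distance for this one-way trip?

There are 6! = 720 possible orderings.
Base - N - T - U - B - S - K: 15+17+10+17+21+15 = 95
Base - N - T - U - B - K - S: 15+17+10+17+6+15 = 80
Base - N - T - U - S - B - K: 15+17+10+6+21+6 = 75
Base - N - T - U - S - K - B: 15+17+10+6+15+6 = 69
Base - N - T - U - K - B - S: 15+17+10+11+6+21 = 80
Base - N - T - U - K - S - B: 15+17+10+11+15+21 = 89
Base - N - T - B - U - S - K: 15+17+7+17+6+15 = 77
Base - N - T - B - U - K - S: 15+17+7+17+11+15 = 82
… (712 more)
Base - T - B - K - U - S - N: 2+7+6+11+6+3 = 35  ← best
The minimum is 35.
One shortest path: Base → T → B → K → U → S → N.

Shortest open route: 35 min.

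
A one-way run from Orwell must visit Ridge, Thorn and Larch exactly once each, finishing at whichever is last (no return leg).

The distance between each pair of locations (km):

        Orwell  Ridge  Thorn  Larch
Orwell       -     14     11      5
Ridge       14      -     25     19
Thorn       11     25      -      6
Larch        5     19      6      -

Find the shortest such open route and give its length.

There are 3! = 6 possible orderings.
Orwell → Ridge → Thorn → Larch: 14+25+6 = 45
Orwell → Ridge → Larch → Thorn: 14+19+6 = 39
Orwell → Thorn → Ridge → Larch: 11+25+19 = 55
Orwell → Thorn → Larch → Ridge: 11+6+19 = 36
Orwell → Larch → Ridge → Thorn: 5+19+25 = 49
Orwell → Larch → Thorn → Ridge: 5+6+25 = 36
The minimum is 36.
One shortest path: Orwell → Thorn → Larch → Ridge.

Shortest open route: 36 km.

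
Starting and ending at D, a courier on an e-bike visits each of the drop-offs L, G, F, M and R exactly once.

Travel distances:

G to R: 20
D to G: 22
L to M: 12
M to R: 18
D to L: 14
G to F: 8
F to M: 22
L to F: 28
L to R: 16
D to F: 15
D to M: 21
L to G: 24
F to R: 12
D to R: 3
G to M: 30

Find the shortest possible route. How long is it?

D - L - G - F - M - R - D: 14+24+8+22+18+3 = 89
D - L - G - F - R - M - D: 14+24+8+12+18+21 = 97
D - L - G - M - F - R - D: 14+24+30+22+12+3 = 105
D - L - G - M - R - F - D: 14+24+30+18+12+15 = 113
D - L - G - R - F - M - D: 14+24+20+12+22+21 = 113
D - L - G - R - M - F - D: 14+24+20+18+22+15 = 113
D - L - F - G - M - R - D: 14+28+8+30+18+3 = 101
D - L - F - G - R - M - D: 14+28+8+20+18+21 = 109
D - L - F - M - G - R - D: 14+28+22+30+20+3 = 117
D - L - F - M - R - G - D: 14+28+22+18+20+22 = 124
D - L - F - R - G - M - D: 14+28+12+20+30+21 = 125
D - L - F - R - M - G - D: 14+28+12+18+30+22 = 124
D - L - M - G - F - R - D: 14+12+30+8+12+3 = 79
D - L - M - G - R - F - D: 14+12+30+20+12+15 = 103
… (46 more)
The minimum is 79.
One optimal route: D → L → M → G → F → R → D (or its reverse).

Shortest round trip = 79.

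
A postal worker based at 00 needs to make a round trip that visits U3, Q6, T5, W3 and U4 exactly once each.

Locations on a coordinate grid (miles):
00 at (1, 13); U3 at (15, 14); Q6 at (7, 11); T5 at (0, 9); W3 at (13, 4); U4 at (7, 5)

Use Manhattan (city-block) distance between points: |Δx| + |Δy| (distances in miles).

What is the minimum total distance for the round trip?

54 miles — the shortest possible round trip.

00→U3→Q6→T5→W3→U4→00: 15+11+9+18+7+14 = 74
00→U3→Q6→T5→U4→W3→00: 15+11+9+11+7+21 = 74
00→U3→Q6→W3→T5→U4→00: 15+11+13+18+11+14 = 82
00→U3→Q6→W3→U4→T5→00: 15+11+13+7+11+5 = 62
00→U3→Q6→U4→T5→W3→00: 15+11+6+11+18+21 = 82
00→U3→Q6→U4→W3→T5→00: 15+11+6+7+18+5 = 62
00→U3→T5→Q6→W3→U4→00: 15+20+9+13+7+14 = 78
00→U3→T5→Q6→U4→W3→00: 15+20+9+6+7+21 = 78
00→U3→T5→W3→Q6→U4→00: 15+20+18+13+6+14 = 86
00→U3→T5→W3→U4→Q6→00: 15+20+18+7+6+8 = 74
00→U3→T5→U4→Q6→W3→00: 15+20+11+6+13+21 = 86
00→U3→T5→U4→W3→Q6→00: 15+20+11+7+13+8 = 74
00→U3→W3→Q6→T5→U4→00: 15+12+13+9+11+14 = 74
00→U3→W3→Q6→U4→T5→00: 15+12+13+6+11+5 = 62
… (46 more)
00→U3→W3→U4→Q6→T5→00: 15+12+7+6+9+5 = 54  ← best
The minimum is 54.
One optimal route: 00 → U3 → W3 → U4 → Q6 → T5 → 00 (or its reverse).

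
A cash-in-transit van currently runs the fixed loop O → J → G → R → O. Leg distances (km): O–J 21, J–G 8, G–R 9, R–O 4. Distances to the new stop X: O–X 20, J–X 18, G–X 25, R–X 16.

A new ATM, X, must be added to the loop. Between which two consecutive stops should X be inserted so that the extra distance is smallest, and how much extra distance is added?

Insertion cost between consecutive stops i–j is d(i,X) + d(X,j) − d(i,j):
  between O and J: 20 + 18 − 21 = 17
  between J and G: 18 + 25 − 8 = 35
  between G and R: 25 + 16 − 9 = 32
  between R and O: 16 + 20 − 4 = 32
Cheapest insertion is between O and J, adding 17.
New total = 42 + 17 = 59.

Minimum extra distance: 17 km, inserting X between O and J.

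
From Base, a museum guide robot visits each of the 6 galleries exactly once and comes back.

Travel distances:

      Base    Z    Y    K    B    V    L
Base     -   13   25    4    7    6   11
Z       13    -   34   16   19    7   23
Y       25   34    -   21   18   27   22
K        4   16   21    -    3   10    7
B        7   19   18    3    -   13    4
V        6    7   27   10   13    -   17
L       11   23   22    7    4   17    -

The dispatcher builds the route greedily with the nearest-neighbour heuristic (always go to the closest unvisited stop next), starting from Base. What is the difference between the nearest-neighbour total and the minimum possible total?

The nearest-neighbour route is 14 longer than optimal.

From Base: K=4, V=6, B=7, L=11, Z=13, Y=25 → choose K (4).
From K: B=3, L=7, V=10, Z=16, Y=21 → choose B (3).
From B: L=4, V=13, Y=18, Z=19 → choose L (4).
From L: V=17, Y=22, Z=23 → choose V (17).
From V: Z=7, Y=27 → choose Z (7).
From Z: Y=34 → choose Y (34).
NN route Base → K → B → L → V → Z → Y → Base costs 94.
Optimal: Base → Z → V → Y → B → L → K → Base costs 80 (by enumerating all 360 distinct tours).
Excess = 94 − 80 = 14.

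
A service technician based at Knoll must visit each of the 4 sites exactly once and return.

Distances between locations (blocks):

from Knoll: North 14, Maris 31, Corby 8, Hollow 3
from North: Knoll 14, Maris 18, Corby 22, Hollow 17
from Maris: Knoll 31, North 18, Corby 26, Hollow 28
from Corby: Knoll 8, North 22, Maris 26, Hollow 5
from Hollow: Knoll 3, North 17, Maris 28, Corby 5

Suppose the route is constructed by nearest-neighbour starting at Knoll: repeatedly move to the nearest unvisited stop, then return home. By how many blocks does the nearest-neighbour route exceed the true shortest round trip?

From Knoll: Hollow=3, Corby=8, North=14, Maris=31 → choose Hollow (3).
From Hollow: Corby=5, North=17, Maris=28 → choose Corby (5).
From Corby: North=22, Maris=26 → choose North (22).
From North: Maris=18 → choose Maris (18).
NN route Knoll → Hollow → Corby → North → Maris → Knoll costs 79.
Optimal: Knoll → North → Maris → Corby → Hollow → Knoll costs 66 (by enumerating all 12 distinct tours).
Excess = 79 − 66 = 13.

The nearest-neighbour route is 13 blocks longer than optimal.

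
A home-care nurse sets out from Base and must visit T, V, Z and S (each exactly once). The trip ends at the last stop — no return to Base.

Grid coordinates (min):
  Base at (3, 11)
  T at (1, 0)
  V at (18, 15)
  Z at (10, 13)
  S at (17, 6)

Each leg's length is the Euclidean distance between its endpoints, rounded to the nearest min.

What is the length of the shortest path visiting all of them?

There are 4! = 24 possible orderings.
Base→T→V→Z→S: 11+23+8+10 = 52
Base→T→V→S→Z: 11+23+9+10 = 53
Base→T→Z→V→S: 11+16+8+9 = 44
Base→T→Z→S→V: 11+16+10+9 = 46
Base→T→S→V→Z: 11+17+9+8 = 45
Base→T→S→Z→V: 11+17+10+8 = 46
Base→V→T→Z→S: 16+23+16+10 = 65
Base→V→T→S→Z: 16+23+17+10 = 66
Base→V→Z→T→S: 16+8+16+17 = 57
Base→V→Z→S→T: 16+8+10+17 = 51
Base→V→S→T→Z: 16+9+17+16 = 58
Base→V→S→Z→T: 16+9+10+16 = 51
Base→Z→T→V→S: 7+16+23+9 = 55
Base→Z→T→S→V: 7+16+17+9 = 49
… (10 more)
Base→Z→V→S→T: 7+8+9+17 = 41  ← best
The minimum is 41.
One shortest path: Base → Z → V → S → T.

Minimum one-way distance = 41 min.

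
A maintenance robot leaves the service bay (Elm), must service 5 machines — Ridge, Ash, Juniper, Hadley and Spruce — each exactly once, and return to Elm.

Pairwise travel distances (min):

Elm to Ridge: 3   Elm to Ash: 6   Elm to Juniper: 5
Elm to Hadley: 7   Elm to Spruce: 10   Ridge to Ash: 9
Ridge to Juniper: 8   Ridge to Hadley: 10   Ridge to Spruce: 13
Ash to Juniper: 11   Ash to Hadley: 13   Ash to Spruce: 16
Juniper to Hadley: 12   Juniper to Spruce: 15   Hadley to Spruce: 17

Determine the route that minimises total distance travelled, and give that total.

Elm-Ridge-Ash-Juniper-Hadley-Spruce-Elm: 3+9+11+12+17+10 = 62
Elm-Ridge-Ash-Juniper-Spruce-Hadley-Elm: 3+9+11+15+17+7 = 62
Elm-Ridge-Ash-Hadley-Juniper-Spruce-Elm: 3+9+13+12+15+10 = 62
Elm-Ridge-Ash-Hadley-Spruce-Juniper-Elm: 3+9+13+17+15+5 = 62
Elm-Ridge-Ash-Spruce-Juniper-Hadley-Elm: 3+9+16+15+12+7 = 62
Elm-Ridge-Ash-Spruce-Hadley-Juniper-Elm: 3+9+16+17+12+5 = 62
Elm-Ridge-Juniper-Ash-Hadley-Spruce-Elm: 3+8+11+13+17+10 = 62
Elm-Ridge-Juniper-Ash-Spruce-Hadley-Elm: 3+8+11+16+17+7 = 62
Elm-Ridge-Juniper-Hadley-Ash-Spruce-Elm: 3+8+12+13+16+10 = 62
Elm-Ridge-Juniper-Hadley-Spruce-Ash-Elm: 3+8+12+17+16+6 = 62
Elm-Ridge-Juniper-Spruce-Ash-Hadley-Elm: 3+8+15+16+13+7 = 62
Elm-Ridge-Juniper-Spruce-Hadley-Ash-Elm: 3+8+15+17+13+6 = 62
Elm-Ridge-Hadley-Ash-Juniper-Spruce-Elm: 3+10+13+11+15+10 = 62
Elm-Ridge-Hadley-Ash-Spruce-Juniper-Elm: 3+10+13+16+15+5 = 62
… (46 more)
The minimum is 62.
One optimal route: Elm → Ridge → Ash → Juniper → Hadley → Spruce → Elm (or its reverse).

62 min — the shortest possible round trip.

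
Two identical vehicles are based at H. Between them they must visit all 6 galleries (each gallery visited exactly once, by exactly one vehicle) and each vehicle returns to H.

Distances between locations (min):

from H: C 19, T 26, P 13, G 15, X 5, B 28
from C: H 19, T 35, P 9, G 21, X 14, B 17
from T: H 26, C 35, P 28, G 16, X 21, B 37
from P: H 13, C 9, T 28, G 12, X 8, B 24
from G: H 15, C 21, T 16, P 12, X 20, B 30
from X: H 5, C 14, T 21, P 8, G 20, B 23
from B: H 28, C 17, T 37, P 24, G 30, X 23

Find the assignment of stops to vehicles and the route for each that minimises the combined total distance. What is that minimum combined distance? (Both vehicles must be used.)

Minimum combined distance: 117 min.

There are 2^5 − 1 = 31 ways to divide the 6 stops into two non-empty groups. For each, the best each vehicle can do is its own shortest tour through its group:
  {C} + {T, P, G, X, B}: 38 + 105 = 143
  {T} + {C, P, G, X, B}: 52 + 81 = 133
  {C, T} + {P, G, X, B}: 80 + 79 = 159
  {P} + {C, T, G, X, B}: 26 + 104 = 130
  {C, P} + {T, G, X, B}: 41 + 96 = 137
  {T, P} + {C, G, X, B}: 67 + 81 = 148
  … (31 splits in total)
  {X} + {C, T, P, G, B}: 10 + 107 = 117  ← best
Best: vehicle 1 H → X → H = 10; vehicle 2 H → P → C → B → T → G → H = 107; combined 117.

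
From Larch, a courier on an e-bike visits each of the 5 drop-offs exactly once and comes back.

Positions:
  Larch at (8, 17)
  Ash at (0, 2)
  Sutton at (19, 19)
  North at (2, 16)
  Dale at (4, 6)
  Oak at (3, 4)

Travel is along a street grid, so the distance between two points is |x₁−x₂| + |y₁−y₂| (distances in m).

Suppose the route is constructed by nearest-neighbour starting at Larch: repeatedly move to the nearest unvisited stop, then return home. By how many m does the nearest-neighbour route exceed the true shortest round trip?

From Larch: North=7, Sutton=13, Dale=15, Oak=18, Ash=23 → choose North (7).
From North: Dale=12, Oak=13, Ash=16, Sutton=20 → choose Dale (12).
From Dale: Oak=3, Ash=8, Sutton=28 → choose Oak (3).
From Oak: Ash=5, Sutton=31 → choose Ash (5).
From Ash: Sutton=36 → choose Sutton (36).
NN route Larch → North → Dale → Oak → Ash → Sutton → Larch costs 76.
Optimal: Larch → Sutton → North → Ash → Oak → Dale → Larch costs 72 (by enumerating all 60 distinct tours).
Excess = 76 − 72 = 4.

Excess over optimum: 4 m.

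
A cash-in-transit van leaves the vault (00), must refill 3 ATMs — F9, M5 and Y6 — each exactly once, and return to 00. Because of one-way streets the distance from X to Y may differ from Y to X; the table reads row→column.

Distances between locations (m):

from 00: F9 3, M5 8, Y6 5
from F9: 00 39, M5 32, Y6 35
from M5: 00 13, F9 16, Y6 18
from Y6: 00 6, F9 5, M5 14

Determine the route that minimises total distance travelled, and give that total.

00→F9→M5→Y6→00: 3+32+18+6 = 59
00→F9→Y6→M5→00: 3+35+14+13 = 65
00→M5→F9→Y6→00: 8+16+35+6 = 65
00→M5→Y6→F9→00: 8+18+5+39 = 70
00→Y6→F9→M5→00: 5+5+32+13 = 55
00→Y6→M5→F9→00: 5+14+16+39 = 74
The minimum is 55.
One optimal route: 00 → Y6 → F9 → M5 → 00.

Shortest round trip = 55 m.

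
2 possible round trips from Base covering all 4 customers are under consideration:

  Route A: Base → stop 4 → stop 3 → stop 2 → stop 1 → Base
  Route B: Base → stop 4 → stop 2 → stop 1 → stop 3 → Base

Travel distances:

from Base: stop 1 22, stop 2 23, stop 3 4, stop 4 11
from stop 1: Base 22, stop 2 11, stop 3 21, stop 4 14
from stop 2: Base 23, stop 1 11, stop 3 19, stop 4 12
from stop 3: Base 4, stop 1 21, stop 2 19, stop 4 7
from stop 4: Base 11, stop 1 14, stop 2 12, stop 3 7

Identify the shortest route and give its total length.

Route A: 11 + 7 + 19 + 11 + 22 = 70
Route B: 11 + 12 + 11 + 21 + 4 = 59

Shortest is Route B, total 59.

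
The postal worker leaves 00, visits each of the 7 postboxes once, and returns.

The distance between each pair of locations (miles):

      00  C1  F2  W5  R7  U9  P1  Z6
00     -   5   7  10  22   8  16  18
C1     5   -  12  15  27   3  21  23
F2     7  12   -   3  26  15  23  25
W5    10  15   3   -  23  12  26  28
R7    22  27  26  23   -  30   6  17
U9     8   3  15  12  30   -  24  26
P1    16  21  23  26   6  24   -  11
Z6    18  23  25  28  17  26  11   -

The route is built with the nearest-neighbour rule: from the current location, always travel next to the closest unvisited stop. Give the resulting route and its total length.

Total distance 87 miles via the nearest-neighbour route 00 → C1 → U9 → W5 → F2 → P1 → R7 → Z6 → 00.

From 00: distances to unvisited — C1=5, F2=7, U9=8, W5=10, P1=16, Z6=18, R7=22. Nearest is C1 (5).
From C1: distances to unvisited — U9=3, F2=12, W5=15, P1=21, Z6=23, R7=27. Nearest is U9 (3).
From U9: distances to unvisited — W5=12, F2=15, P1=24, Z6=26, R7=30. Nearest is W5 (12).
From W5: distances to unvisited — F2=3, R7=23, P1=26, Z6=28. Nearest is F2 (3).
From F2: distances to unvisited — P1=23, Z6=25, R7=26. Nearest is P1 (23).
From P1: distances to unvisited — R7=6, Z6=11. Nearest is R7 (6).
From R7: distances to unvisited — Z6=17. Nearest is Z6 (17).
Return Z6→00: 18.
Total = 5 + 3 + 12 + 3 + 23 + 6 + 17 + 18 = 87.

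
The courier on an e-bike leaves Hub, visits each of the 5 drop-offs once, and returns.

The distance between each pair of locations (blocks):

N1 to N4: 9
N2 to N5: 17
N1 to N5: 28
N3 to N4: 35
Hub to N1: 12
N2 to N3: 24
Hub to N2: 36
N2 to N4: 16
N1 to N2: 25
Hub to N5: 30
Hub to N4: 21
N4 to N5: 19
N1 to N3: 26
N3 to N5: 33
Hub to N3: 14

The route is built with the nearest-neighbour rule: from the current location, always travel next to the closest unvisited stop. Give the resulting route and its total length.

Hub → [N1:12 / N3:14 / N4:21 / N5:30 / N2:36] → N1 (12)
N1 → [N4:9 / N2:25 / N3:26 / N5:28] → N4 (9)
N4 → [N2:16 / N5:19 / N3:35] → N2 (16)
N2 → [N5:17 / N3:24] → N5 (17)
N5 → [N3:33] → N3 (33)
Return N3→Hub: 14.
Total = 12 + 9 + 16 + 17 + 33 + 14 = 101.

Nearest-neighbour total = 101 blocks; route Hub → N1 → N4 → N2 → N5 → N3 → Hub.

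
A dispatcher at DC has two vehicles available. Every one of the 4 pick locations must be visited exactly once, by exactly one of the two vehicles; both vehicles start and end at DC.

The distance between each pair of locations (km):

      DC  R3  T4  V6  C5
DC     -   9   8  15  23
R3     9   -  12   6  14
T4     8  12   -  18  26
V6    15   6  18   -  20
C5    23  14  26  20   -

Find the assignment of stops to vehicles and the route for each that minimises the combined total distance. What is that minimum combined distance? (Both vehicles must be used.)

74 km — the smallest possible combined total.

Try each way of splitting the stops between the two vehicles (each non-empty) and, for each split, find the best tour for each vehicle:
  {R3} + {T4, V6, C5}: 18 + 69 = 87
  {T4} + {R3, V6, C5}: 16 + 58 = 74
  {R3, T4} + {V6, C5}: 29 + 58 = 87
  {V6} + {R3, T4, C5}: 30 + 57 = 87
  {R3, V6} + {T4, C5}: 30 + 57 = 87
  {T4, V6} + {R3, C5}: 41 + 46 = 87
  … (7 splits in total)
Best: vehicle 1 DC → T4 → DC = 16; vehicle 2 DC → R3 → V6 → C5 → DC = 58; combined 74.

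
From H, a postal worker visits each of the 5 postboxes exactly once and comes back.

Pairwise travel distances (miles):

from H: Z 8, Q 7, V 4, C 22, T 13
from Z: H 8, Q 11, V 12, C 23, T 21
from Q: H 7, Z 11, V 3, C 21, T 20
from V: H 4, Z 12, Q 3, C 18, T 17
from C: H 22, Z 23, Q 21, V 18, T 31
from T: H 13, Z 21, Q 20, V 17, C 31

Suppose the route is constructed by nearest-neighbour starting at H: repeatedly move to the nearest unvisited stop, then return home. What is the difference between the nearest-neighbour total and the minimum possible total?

8 miles longer than the optimal tour.

H: V=4, Q=7, Z=8, T=13, C=22 ⇒ V
V: Q=3, Z=12, T=17, C=18 ⇒ Q
Q: Z=11, T=20, C=21 ⇒ Z
Z: T=21, C=23 ⇒ T
T: C=31 ⇒ C
NN route H → V → Q → Z → T → C → H costs 92.
Optimal: H → Z → Q → V → C → T → H costs 84 (by enumerating all 60 distinct tours).
Excess = 92 − 84 = 8.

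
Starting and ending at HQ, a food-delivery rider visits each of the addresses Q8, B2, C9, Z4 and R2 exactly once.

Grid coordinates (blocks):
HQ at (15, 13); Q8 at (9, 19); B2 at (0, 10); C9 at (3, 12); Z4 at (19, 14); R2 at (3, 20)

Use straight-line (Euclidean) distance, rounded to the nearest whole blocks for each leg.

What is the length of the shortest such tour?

There are 60 distinct closed tours to check (reversals are equivalent).
HQ - Q8 - B2 - C9 - Z4 - R2 - HQ: 8+13+4+16+17+14 = 72
HQ - Q8 - B2 - C9 - R2 - Z4 - HQ: 8+13+4+8+17+4 = 54
HQ - Q8 - B2 - Z4 - C9 - R2 - HQ: 8+13+19+16+8+14 = 78
HQ - Q8 - B2 - Z4 - R2 - C9 - HQ: 8+13+19+17+8+12 = 77
HQ - Q8 - B2 - R2 - C9 - Z4 - HQ: 8+13+10+8+16+4 = 59
HQ - Q8 - B2 - R2 - Z4 - C9 - HQ: 8+13+10+17+16+12 = 76
HQ - Q8 - C9 - B2 - Z4 - R2 - HQ: 8+9+4+19+17+14 = 71
HQ - Q8 - C9 - B2 - R2 - Z4 - HQ: 8+9+4+10+17+4 = 52
HQ - Q8 - C9 - Z4 - B2 - R2 - HQ: 8+9+16+19+10+14 = 76
HQ - Q8 - C9 - Z4 - R2 - B2 - HQ: 8+9+16+17+10+15 = 75
HQ - Q8 - C9 - R2 - B2 - Z4 - HQ: 8+9+8+10+19+4 = 58
HQ - Q8 - C9 - R2 - Z4 - B2 - HQ: 8+9+8+17+19+15 = 76
HQ - Q8 - Z4 - B2 - C9 - R2 - HQ: 8+11+19+4+8+14 = 64
HQ - Q8 - Z4 - B2 - R2 - C9 - HQ: 8+11+19+10+8+12 = 68
… (46 more)
HQ - C9 - B2 - R2 - Q8 - Z4 - HQ: 12+4+10+6+11+4 = 47  ← best
The minimum is 47.
One optimal route: HQ → C9 → B2 → R2 → Q8 → Z4 → HQ (or its reverse).

47 blocks — the shortest possible round trip.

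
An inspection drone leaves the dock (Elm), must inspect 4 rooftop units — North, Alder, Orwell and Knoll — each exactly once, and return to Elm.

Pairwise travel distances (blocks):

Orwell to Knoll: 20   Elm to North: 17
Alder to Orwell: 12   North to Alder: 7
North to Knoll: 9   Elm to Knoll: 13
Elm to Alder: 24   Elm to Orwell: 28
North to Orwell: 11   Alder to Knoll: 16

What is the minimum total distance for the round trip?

Minimum total distance: 69 blocks.

With 4 stops there are 4!/2 = 12 distinct round trips (a route and its reverse cost the same).
Elm → North → Alder → Orwell → Knoll → Elm: 17+7+12+20+13 = 69
Elm → North → Alder → Knoll → Orwell → Elm: 17+7+16+20+28 = 88
Elm → North → Orwell → Alder → Knoll → Elm: 17+11+12+16+13 = 69
Elm → North → Orwell → Knoll → Alder → Elm: 17+11+20+16+24 = 88
Elm → North → Knoll → Alder → Orwell → Elm: 17+9+16+12+28 = 82
Elm → North → Knoll → Orwell → Alder → Elm: 17+9+20+12+24 = 82
Elm → Alder → North → Orwell → Knoll → Elm: 24+7+11+20+13 = 75
Elm → Alder → North → Knoll → Orwell → Elm: 24+7+9+20+28 = 88
Elm → Alder → Orwell → North → Knoll → Elm: 24+12+11+9+13 = 69
Elm → Alder → Knoll → North → Orwell → Elm: 24+16+9+11+28 = 88
Elm → Orwell → North → Alder → Knoll → Elm: 28+11+7+16+13 = 75
Elm → Orwell → Alder → North → Knoll → Elm: 28+12+7+9+13 = 69
The minimum is 69.
One optimal route: Elm → North → Alder → Orwell → Knoll → Elm (or its reverse).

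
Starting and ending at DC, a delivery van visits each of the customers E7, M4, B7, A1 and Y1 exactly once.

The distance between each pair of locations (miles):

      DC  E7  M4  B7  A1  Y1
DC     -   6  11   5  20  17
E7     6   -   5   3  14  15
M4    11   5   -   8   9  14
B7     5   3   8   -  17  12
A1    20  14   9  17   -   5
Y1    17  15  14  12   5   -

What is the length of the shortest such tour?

42 miles — the shortest possible round trip.

With 5 stops there are 5!/2 = 60 distinct round trips (a route and its reverse cost the same).
DC→E7→M4→B7→A1→Y1→DC: 6+5+8+17+5+17 = 58
DC→E7→M4→B7→Y1→A1→DC: 6+5+8+12+5+20 = 56
DC→E7→M4→A1→B7→Y1→DC: 6+5+9+17+12+17 = 66
DC→E7→M4→A1→Y1→B7→DC: 6+5+9+5+12+5 = 42
DC→E7→M4→Y1→B7→A1→DC: 6+5+14+12+17+20 = 74
DC→E7→M4→Y1→A1→B7→DC: 6+5+14+5+17+5 = 52
DC→E7→B7→M4→A1→Y1→DC: 6+3+8+9+5+17 = 48
DC→E7→B7→M4→Y1→A1→DC: 6+3+8+14+5+20 = 56
DC→E7→B7→A1→M4→Y1→DC: 6+3+17+9+14+17 = 66
DC→E7→B7→A1→Y1→M4→DC: 6+3+17+5+14+11 = 56
DC→E7→B7→Y1→M4→A1→DC: 6+3+12+14+9+20 = 64
DC→E7→B7→Y1→A1→M4→DC: 6+3+12+5+9+11 = 46
DC→E7→A1→M4→B7→Y1→DC: 6+14+9+8+12+17 = 66
DC→E7→A1→M4→Y1→B7→DC: 6+14+9+14+12+5 = 60
… (46 more)
The minimum is 42.
One optimal route: DC → E7 → M4 → A1 → Y1 → B7 → DC (or its reverse).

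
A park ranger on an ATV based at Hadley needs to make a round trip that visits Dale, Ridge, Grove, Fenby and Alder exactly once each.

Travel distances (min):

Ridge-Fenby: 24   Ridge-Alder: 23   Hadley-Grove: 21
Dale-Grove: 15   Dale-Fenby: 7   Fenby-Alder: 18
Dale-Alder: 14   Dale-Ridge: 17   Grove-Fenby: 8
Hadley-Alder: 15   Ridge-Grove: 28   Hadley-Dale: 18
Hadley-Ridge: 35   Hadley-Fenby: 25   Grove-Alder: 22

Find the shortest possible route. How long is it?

With 5 stops there are 5!/2 = 60 distinct round trips (a route and its reverse cost the same).
Hadley→Dale→Ridge→Grove→Fenby→Alder→Hadley: 18+17+28+8+18+15 = 104
Hadley→Dale→Ridge→Grove→Alder→Fenby→Hadley: 18+17+28+22+18+25 = 128
Hadley→Dale→Ridge→Fenby→Grove→Alder→Hadley: 18+17+24+8+22+15 = 104
Hadley→Dale→Ridge→Fenby→Alder→Grove→Hadley: 18+17+24+18+22+21 = 120
Hadley→Dale→Ridge→Alder→Grove→Fenby→Hadley: 18+17+23+22+8+25 = 113
Hadley→Dale→Ridge→Alder→Fenby→Grove→Hadley: 18+17+23+18+8+21 = 105
Hadley→Dale→Grove→Ridge→Fenby→Alder→Hadley: 18+15+28+24+18+15 = 118
Hadley→Dale→Grove→Ridge→Alder→Fenby→Hadley: 18+15+28+23+18+25 = 127
Hadley→Dale→Grove→Fenby→Ridge→Alder→Hadley: 18+15+8+24+23+15 = 103
Hadley→Dale→Grove→Fenby→Alder→Ridge→Hadley: 18+15+8+18+23+35 = 117
Hadley→Dale→Grove→Alder→Ridge→Fenby→Hadley: 18+15+22+23+24+25 = 127
Hadley→Dale→Grove→Alder→Fenby→Ridge→Hadley: 18+15+22+18+24+35 = 132
Hadley→Dale→Fenby→Ridge→Grove→Alder→Hadley: 18+7+24+28+22+15 = 114
Hadley→Dale→Fenby→Ridge→Alder→Grove→Hadley: 18+7+24+23+22+21 = 115
… (46 more)
Hadley→Grove→Fenby→Dale→Ridge→Alder→Hadley: 21+8+7+17+23+15 = 91  ← best
The minimum is 91.
One optimal route: Hadley → Grove → Fenby → Dale → Ridge → Alder → Hadley (or its reverse).

Shortest round trip = 91 min.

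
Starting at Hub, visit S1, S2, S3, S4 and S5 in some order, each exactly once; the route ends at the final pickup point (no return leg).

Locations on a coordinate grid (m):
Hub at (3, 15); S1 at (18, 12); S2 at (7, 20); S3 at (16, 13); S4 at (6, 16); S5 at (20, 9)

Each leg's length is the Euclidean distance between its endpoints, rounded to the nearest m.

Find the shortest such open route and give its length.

There are 5! = 120 possible orderings.
Hub - S1 - S2 - S3 - S4 - S5: 15+14+11+10+16 = 66
Hub - S1 - S2 - S3 - S5 - S4: 15+14+11+6+16 = 62
Hub - S1 - S2 - S4 - S3 - S5: 15+14+4+10+6 = 49
Hub - S1 - S2 - S4 - S5 - S3: 15+14+4+16+6 = 55
Hub - S1 - S2 - S5 - S3 - S4: 15+14+17+6+10 = 62
Hub - S1 - S2 - S5 - S4 - S3: 15+14+17+16+10 = 72
Hub - S1 - S3 - S2 - S4 - S5: 15+2+11+4+16 = 48
Hub - S1 - S3 - S2 - S5 - S4: 15+2+11+17+16 = 61
Hub - S1 - S3 - S4 - S2 - S5: 15+2+10+4+17 = 48
Hub - S1 - S3 - S4 - S5 - S2: 15+2+10+16+17 = 60
Hub - S1 - S3 - S5 - S2 - S4: 15+2+6+17+4 = 44
Hub - S1 - S3 - S5 - S4 - S2: 15+2+6+16+4 = 43
Hub - S1 - S4 - S2 - S3 - S5: 15+13+4+11+6 = 49
Hub - S1 - S4 - S2 - S5 - S3: 15+13+4+17+6 = 55
… (106 more)
Hub - S4 - S2 - S3 - S1 - S5: 3+4+11+2+4 = 24  ← best
The minimum is 24.
One shortest path: Hub → S4 → S2 → S3 → S1 → S5.

Shortest open route: 24 m.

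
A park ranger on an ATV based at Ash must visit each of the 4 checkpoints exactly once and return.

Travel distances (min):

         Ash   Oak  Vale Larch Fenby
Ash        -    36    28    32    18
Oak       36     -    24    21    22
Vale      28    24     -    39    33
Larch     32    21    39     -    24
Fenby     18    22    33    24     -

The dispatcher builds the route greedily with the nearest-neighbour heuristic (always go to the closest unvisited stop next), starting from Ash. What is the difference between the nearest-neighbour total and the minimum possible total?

The nearest-neighbour route is 13 min longer than optimal.

From Ash: Fenby=18, Vale=28, Larch=32, Oak=36 → choose Fenby (18).
From Fenby: Oak=22, Larch=24, Vale=33 → choose Oak (22).
From Oak: Larch=21, Vale=24 → choose Larch (21).
From Larch: Vale=39 → choose Vale (39).
NN route Ash → Fenby → Oak → Larch → Vale → Ash costs 128.
Optimal: Ash → Vale → Oak → Larch → Fenby → Ash costs 115 (by enumerating all 12 distinct tours).
Excess = 128 − 115 = 13.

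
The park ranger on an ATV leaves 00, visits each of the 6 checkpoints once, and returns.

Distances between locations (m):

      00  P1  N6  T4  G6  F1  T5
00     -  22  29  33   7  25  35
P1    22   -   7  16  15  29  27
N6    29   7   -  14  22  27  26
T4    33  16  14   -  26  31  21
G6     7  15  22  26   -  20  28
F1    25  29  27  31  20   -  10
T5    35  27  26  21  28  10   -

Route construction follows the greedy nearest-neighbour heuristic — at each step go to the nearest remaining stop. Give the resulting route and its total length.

Total distance 99 m via the nearest-neighbour route 00 → G6 → P1 → N6 → T4 → T5 → F1 → 00.

From 00: distances to unvisited — G6=7, P1=22, F1=25, N6=29, T4=33, T5=35. Nearest is G6 (7).
From G6: distances to unvisited — P1=15, F1=20, N6=22, T4=26, T5=28. Nearest is P1 (15).
From P1: distances to unvisited — N6=7, T4=16, T5=27, F1=29. Nearest is N6 (7).
From N6: distances to unvisited — T4=14, T5=26, F1=27. Nearest is T4 (14).
From T4: distances to unvisited — T5=21, F1=31. Nearest is T5 (21).
From T5: distances to unvisited — F1=10. Nearest is F1 (10).
Return F1→00: 25.
Total = 7 + 15 + 7 + 14 + 21 + 10 + 25 = 99.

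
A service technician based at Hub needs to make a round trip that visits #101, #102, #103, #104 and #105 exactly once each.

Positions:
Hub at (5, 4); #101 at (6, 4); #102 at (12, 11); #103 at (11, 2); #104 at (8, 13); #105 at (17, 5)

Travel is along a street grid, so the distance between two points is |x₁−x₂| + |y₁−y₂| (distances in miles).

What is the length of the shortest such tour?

With 5 stops there are 5!/2 = 60 distinct round trips (a route and its reverse cost the same).
Hub-#101-#102-#103-#104-#105-Hub: 1+13+10+14+17+13 = 68
Hub-#101-#102-#103-#105-#104-Hub: 1+13+10+9+17+12 = 62
Hub-#101-#102-#104-#103-#105-Hub: 1+13+6+14+9+13 = 56
Hub-#101-#102-#104-#105-#103-Hub: 1+13+6+17+9+8 = 54
Hub-#101-#102-#105-#103-#104-Hub: 1+13+11+9+14+12 = 60
Hub-#101-#102-#105-#104-#103-Hub: 1+13+11+17+14+8 = 64
Hub-#101-#103-#102-#104-#105-Hub: 1+7+10+6+17+13 = 54
Hub-#101-#103-#102-#105-#104-Hub: 1+7+10+11+17+12 = 58
Hub-#101-#103-#104-#102-#105-Hub: 1+7+14+6+11+13 = 52
Hub-#101-#103-#104-#105-#102-Hub: 1+7+14+17+11+14 = 64
Hub-#101-#103-#105-#102-#104-Hub: 1+7+9+11+6+12 = 46
Hub-#101-#103-#105-#104-#102-Hub: 1+7+9+17+6+14 = 54
Hub-#101-#104-#102-#103-#105-Hub: 1+11+6+10+9+13 = 50
Hub-#101-#104-#102-#105-#103-Hub: 1+11+6+11+9+8 = 46
… (46 more)
The minimum is 46.
One optimal route: Hub → #101 → #103 → #105 → #102 → #104 → Hub (or its reverse).

46 miles — the shortest possible round trip.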